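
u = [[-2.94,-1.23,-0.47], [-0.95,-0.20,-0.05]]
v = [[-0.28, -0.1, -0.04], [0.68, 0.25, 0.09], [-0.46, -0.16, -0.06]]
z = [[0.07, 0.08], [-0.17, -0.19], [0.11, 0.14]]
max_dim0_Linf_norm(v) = 0.68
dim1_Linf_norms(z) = [0.08, 0.19, 0.14]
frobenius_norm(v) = 0.93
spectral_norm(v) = 0.93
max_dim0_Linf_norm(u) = 2.94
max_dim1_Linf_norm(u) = 2.94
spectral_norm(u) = 3.36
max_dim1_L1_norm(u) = 4.64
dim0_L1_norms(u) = [3.89, 1.43, 0.52]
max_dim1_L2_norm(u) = 3.22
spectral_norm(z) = 0.33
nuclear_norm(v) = 0.94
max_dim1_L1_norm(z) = 0.36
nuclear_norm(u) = 3.55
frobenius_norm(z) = 0.33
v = z @ u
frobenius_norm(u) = 3.36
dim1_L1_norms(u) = [4.64, 1.2]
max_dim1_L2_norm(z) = 0.25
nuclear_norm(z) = 0.34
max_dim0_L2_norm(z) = 0.25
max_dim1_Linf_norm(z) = 0.19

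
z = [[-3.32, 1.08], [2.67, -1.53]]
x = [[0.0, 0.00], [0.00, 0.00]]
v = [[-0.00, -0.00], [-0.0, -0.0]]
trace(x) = 0.00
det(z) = 2.20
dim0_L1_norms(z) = [5.99, 2.61]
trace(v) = 0.00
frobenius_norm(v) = 0.00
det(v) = 0.00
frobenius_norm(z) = 4.65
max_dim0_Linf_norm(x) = 0.0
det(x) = 0.00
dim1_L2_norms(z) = [3.49, 3.08]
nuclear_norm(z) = 5.10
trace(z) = -4.85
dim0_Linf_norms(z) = [3.32, 1.53]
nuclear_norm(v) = 0.00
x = z @ v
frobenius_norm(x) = 0.00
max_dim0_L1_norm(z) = 5.99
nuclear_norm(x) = 0.00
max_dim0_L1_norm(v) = 0.0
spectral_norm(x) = 0.00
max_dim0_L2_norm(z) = 4.26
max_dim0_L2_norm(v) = 0.0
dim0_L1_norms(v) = [0.0, 0.0]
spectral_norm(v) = 0.00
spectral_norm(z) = 4.63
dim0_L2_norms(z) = [4.26, 1.87]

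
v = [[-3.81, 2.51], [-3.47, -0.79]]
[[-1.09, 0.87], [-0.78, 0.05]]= v @ [[0.24, -0.07],[-0.07, 0.24]]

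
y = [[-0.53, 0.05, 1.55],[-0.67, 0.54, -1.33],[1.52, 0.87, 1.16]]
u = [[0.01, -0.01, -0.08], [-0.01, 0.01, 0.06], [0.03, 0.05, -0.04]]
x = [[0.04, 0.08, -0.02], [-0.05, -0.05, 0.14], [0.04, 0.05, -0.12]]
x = y @ u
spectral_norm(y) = 2.57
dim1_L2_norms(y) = [1.64, 1.58, 2.1]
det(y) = -3.18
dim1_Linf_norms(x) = [0.08, 0.14, 0.12]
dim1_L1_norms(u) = [0.1, 0.08, 0.12]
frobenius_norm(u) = 0.12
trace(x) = -0.13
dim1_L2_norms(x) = [0.09, 0.16, 0.14]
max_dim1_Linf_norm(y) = 1.55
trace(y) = 1.17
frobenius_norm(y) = 3.10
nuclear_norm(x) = 0.29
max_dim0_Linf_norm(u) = 0.08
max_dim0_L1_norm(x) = 0.28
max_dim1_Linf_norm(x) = 0.14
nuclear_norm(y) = 4.91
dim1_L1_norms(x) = [0.14, 0.24, 0.21]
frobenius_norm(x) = 0.23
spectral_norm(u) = 0.11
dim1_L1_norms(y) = [2.13, 2.54, 3.55]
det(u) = 0.00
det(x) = -0.00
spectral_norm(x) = 0.22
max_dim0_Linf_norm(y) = 1.55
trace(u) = -0.02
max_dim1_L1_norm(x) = 0.24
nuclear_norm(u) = 0.17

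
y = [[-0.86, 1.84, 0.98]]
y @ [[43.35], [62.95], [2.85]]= [[81.34]]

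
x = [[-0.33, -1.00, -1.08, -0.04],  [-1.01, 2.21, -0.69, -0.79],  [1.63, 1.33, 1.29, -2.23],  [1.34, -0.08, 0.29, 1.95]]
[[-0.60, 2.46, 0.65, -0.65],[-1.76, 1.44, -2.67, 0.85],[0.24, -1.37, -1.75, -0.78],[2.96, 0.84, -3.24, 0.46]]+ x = [[-0.93, 1.46, -0.43, -0.69], [-2.77, 3.65, -3.36, 0.06], [1.87, -0.04, -0.46, -3.01], [4.3, 0.76, -2.95, 2.41]]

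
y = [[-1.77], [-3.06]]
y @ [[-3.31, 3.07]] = [[5.86, -5.43],[10.13, -9.39]]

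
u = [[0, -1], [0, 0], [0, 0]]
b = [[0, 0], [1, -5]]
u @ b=[[-1, 5], [0, 0], [0, 0]]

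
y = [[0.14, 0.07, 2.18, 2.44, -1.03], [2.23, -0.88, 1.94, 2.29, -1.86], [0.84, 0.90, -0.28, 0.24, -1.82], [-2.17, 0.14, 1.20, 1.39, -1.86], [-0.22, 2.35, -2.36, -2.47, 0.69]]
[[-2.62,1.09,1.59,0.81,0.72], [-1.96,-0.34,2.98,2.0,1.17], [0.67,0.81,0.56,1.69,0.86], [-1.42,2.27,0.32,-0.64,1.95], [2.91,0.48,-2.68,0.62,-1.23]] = y @ [[0.11, -0.53, 0.38, 0.71, -0.24], [0.02, 0.58, -0.48, 0.58, -0.32], [-0.90, -0.19, -0.21, 0.2, 0.28], [-0.37, 0.5, 0.73, -0.05, -0.28], [-0.22, -0.31, -0.24, -0.35, -0.82]]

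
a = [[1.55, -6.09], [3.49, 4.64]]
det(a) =28.446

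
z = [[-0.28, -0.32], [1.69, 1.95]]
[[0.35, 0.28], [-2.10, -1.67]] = z @ [[-0.93, -0.54], [-0.27, -0.39]]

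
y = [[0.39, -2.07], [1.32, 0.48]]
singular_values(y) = [2.13, 1.37]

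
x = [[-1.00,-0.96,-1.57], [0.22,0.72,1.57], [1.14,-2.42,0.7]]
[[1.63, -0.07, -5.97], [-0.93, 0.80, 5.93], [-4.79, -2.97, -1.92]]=x @ [[-1.25, -1.17, -0.41], [1.12, 0.77, 1.51], [-0.93, 0.32, 3.14]]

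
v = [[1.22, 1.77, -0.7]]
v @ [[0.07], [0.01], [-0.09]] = [[0.17]]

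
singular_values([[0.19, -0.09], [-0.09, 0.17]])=[0.27, 0.09]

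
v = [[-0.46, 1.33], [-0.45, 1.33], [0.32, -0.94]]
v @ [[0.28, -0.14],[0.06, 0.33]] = [[-0.05, 0.50], [-0.05, 0.5], [0.03, -0.36]]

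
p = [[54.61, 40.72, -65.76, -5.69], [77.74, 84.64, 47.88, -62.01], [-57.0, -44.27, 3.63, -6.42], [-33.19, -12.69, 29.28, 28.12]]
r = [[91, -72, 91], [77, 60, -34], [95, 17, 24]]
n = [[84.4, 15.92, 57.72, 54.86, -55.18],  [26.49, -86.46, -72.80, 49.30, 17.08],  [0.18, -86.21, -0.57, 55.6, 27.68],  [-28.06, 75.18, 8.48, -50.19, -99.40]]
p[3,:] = [-33.19, -12.69, 29.28, 28.12]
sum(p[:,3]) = -46.0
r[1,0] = 77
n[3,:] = [-28.06, 75.18, 8.48, -50.19, -99.4]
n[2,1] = -86.21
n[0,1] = 15.92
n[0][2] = 57.72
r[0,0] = 91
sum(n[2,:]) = -3.319999999999979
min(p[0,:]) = -65.76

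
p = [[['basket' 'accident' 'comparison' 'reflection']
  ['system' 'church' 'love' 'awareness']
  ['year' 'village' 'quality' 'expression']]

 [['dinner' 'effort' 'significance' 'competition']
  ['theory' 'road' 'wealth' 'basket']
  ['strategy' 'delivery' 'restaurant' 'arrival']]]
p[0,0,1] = 'accident'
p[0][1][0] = 'system'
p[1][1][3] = 'basket'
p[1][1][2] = 'wealth'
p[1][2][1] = 'delivery'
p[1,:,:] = [['dinner', 'effort', 'significance', 'competition'], ['theory', 'road', 'wealth', 'basket'], ['strategy', 'delivery', 'restaurant', 'arrival']]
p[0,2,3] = 'expression'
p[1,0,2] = 'significance'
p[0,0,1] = 'accident'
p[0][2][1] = 'village'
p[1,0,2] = 'significance'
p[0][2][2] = 'quality'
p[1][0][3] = 'competition'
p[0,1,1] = 'church'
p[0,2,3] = 'expression'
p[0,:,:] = [['basket', 'accident', 'comparison', 'reflection'], ['system', 'church', 'love', 'awareness'], ['year', 'village', 'quality', 'expression']]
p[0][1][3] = 'awareness'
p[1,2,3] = 'arrival'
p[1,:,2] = ['significance', 'wealth', 'restaurant']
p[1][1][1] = 'road'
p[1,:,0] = ['dinner', 'theory', 'strategy']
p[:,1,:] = [['system', 'church', 'love', 'awareness'], ['theory', 'road', 'wealth', 'basket']]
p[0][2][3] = 'expression'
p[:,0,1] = ['accident', 'effort']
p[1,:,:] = [['dinner', 'effort', 'significance', 'competition'], ['theory', 'road', 'wealth', 'basket'], ['strategy', 'delivery', 'restaurant', 'arrival']]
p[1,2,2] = 'restaurant'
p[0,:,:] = [['basket', 'accident', 'comparison', 'reflection'], ['system', 'church', 'love', 'awareness'], ['year', 'village', 'quality', 'expression']]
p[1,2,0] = 'strategy'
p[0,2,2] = 'quality'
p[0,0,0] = 'basket'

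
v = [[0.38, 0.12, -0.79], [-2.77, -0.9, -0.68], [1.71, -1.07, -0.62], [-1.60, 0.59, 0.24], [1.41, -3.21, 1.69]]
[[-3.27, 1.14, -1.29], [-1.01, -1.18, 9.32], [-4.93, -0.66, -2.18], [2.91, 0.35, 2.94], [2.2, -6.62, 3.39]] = v@[[-0.89,0.19,-2.65],[0.95,1.56,-2.21],[3.85,-1.11,0.02]]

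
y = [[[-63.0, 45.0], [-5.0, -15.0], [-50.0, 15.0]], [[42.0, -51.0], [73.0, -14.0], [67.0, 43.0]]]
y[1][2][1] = 43.0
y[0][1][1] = -15.0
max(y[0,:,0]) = -5.0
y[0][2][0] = -50.0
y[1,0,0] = 42.0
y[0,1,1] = -15.0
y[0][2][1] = 15.0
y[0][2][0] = -50.0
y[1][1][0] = 73.0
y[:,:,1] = [[45.0, -15.0, 15.0], [-51.0, -14.0, 43.0]]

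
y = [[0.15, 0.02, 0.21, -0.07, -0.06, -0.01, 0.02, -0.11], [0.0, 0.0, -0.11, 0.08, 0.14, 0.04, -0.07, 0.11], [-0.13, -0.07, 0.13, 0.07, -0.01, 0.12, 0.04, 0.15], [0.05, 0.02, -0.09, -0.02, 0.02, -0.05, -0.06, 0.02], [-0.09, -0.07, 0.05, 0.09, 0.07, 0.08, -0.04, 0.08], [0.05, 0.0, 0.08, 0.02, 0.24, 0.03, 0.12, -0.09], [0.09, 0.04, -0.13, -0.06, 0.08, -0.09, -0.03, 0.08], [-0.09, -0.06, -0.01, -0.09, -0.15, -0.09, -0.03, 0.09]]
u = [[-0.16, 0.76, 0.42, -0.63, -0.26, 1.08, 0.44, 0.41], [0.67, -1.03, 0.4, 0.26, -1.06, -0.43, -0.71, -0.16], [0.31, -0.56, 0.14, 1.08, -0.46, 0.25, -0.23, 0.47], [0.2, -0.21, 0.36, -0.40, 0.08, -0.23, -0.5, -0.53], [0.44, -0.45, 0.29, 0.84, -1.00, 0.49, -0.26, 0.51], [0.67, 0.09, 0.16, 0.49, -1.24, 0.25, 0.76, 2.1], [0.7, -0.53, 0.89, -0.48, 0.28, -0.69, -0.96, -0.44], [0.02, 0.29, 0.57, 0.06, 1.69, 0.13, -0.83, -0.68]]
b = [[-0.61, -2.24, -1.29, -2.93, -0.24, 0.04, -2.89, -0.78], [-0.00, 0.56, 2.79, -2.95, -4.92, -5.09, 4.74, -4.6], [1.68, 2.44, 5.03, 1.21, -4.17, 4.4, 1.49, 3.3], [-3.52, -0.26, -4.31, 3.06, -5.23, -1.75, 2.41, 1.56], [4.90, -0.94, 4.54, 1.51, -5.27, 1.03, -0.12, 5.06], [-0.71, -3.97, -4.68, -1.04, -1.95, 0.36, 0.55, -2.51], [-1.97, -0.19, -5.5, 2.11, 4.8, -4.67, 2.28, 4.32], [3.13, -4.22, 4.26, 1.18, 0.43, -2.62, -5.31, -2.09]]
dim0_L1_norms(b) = [16.52, 14.82, 32.4, 15.99, 27.01, 19.96, 19.79, 24.22]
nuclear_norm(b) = 61.59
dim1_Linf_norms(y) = [0.21, 0.14, 0.15, 0.09, 0.09, 0.24, 0.13, 0.15]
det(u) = 0.00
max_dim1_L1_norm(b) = 25.84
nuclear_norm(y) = 1.52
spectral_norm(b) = 15.24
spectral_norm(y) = 0.40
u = y @ b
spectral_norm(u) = 3.71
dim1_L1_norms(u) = [4.16, 4.72, 3.5, 2.51, 4.28, 5.76, 4.97, 4.27]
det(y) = -0.00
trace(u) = -3.84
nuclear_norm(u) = 10.80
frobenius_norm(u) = 5.24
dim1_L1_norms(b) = [11.02, 25.65, 23.72, 22.1, 23.37, 15.77, 25.84, 23.24]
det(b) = -1163140.01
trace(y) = 0.42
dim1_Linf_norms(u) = [1.08, 1.06, 1.08, 0.53, 1.0, 2.1, 0.96, 1.69]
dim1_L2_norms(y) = [0.3, 0.24, 0.29, 0.14, 0.21, 0.3, 0.23, 0.24]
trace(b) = 3.32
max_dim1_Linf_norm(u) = 2.1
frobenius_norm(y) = 0.70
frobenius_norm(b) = 25.41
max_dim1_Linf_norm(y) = 0.24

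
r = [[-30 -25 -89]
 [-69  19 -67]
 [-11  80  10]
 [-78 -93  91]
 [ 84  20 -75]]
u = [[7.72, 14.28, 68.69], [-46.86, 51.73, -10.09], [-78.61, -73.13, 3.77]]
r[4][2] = -75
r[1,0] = -69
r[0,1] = -25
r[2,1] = 80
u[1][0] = -46.86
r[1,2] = -67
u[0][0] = 7.72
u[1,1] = 51.73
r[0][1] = -25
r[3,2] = 91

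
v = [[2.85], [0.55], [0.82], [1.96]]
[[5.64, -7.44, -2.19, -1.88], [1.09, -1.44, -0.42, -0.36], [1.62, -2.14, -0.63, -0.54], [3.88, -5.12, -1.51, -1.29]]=v@[[1.98, -2.61, -0.77, -0.66]]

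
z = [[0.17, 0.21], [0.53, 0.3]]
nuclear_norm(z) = 0.75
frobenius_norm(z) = 0.67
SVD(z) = [[-0.39, -0.92], [-0.92, 0.39]] @ diag([0.6599634546418267, 0.09136869560864679]) @ [[-0.84, -0.54], [0.54, -0.84]]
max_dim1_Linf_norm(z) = 0.53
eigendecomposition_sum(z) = [[-0.06, 0.03], [0.08, -0.04]] + [[0.23, 0.18], [0.45, 0.34]]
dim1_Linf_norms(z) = [0.21, 0.53]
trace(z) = 0.47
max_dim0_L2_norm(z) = 0.56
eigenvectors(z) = [[-0.61,-0.46],[0.79,-0.89]]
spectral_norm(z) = 0.66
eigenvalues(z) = [-0.1, 0.57]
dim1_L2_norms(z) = [0.27, 0.61]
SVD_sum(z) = [[0.22, 0.14], [0.51, 0.33]] + [[-0.05, 0.07], [0.02, -0.03]]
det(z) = -0.06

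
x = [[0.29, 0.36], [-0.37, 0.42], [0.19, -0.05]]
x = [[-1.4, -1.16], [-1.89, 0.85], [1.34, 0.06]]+[[1.69, 1.52], [1.52, -0.43], [-1.15, -0.11]]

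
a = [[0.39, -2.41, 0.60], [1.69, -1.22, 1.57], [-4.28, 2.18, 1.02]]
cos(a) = [[4.81, -3.90, 2.21],[6.12, -0.79, 0.87],[-2.11, -4.0, 0.42]]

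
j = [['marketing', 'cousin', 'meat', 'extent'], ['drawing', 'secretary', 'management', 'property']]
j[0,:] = ['marketing', 'cousin', 'meat', 'extent']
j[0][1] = 'cousin'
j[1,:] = ['drawing', 'secretary', 'management', 'property']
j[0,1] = 'cousin'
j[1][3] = 'property'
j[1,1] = 'secretary'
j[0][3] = 'extent'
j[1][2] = 'management'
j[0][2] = 'meat'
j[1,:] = ['drawing', 'secretary', 'management', 'property']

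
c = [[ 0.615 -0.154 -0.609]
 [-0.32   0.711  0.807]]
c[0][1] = -0.154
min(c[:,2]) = -0.609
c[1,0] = -0.32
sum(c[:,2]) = 0.19800000000000006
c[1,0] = -0.32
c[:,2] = [-0.609, 0.807]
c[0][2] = -0.609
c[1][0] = -0.32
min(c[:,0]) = -0.32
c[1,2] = 0.807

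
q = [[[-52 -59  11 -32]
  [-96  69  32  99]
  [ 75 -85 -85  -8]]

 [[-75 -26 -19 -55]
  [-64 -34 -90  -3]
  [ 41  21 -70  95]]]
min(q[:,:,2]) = -90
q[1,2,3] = 95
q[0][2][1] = -85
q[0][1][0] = -96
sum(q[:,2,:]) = -16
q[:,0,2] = [11, -19]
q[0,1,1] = 69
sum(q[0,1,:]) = 104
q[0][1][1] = 69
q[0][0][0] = -52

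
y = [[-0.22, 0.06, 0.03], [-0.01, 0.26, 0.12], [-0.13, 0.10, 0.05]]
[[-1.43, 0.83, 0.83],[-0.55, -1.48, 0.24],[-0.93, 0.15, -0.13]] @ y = [[0.20, 0.21, 0.1],[0.1, -0.39, -0.18],[0.22, -0.03, -0.02]]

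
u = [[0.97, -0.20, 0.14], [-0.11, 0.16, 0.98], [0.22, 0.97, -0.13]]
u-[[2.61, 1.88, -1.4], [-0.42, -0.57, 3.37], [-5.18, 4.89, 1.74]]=[[-1.64, -2.08, 1.54], [0.31, 0.73, -2.39], [5.4, -3.92, -1.87]]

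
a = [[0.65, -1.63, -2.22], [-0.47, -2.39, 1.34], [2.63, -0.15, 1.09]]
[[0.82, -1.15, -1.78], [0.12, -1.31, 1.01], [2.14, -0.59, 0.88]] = a @ [[0.8, -0.20, 0.01],  [-0.20, 0.6, 0.02],  [0.01, 0.02, 0.79]]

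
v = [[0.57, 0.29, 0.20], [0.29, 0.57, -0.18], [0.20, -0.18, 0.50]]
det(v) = 0.06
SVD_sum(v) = [[0.45, 0.43, 0.04],[0.43, 0.41, 0.04],[0.04, 0.04, 0.0]] + [[0.08,-0.10,0.2], [-0.10,0.13,-0.25], [0.20,-0.25,0.47]] + [[0.04, -0.03, -0.03], [-0.03, 0.03, 0.03], [-0.03, 0.03, 0.03]]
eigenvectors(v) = [[0.59, -0.73, 0.35], [-0.58, -0.69, -0.44], [-0.56, -0.06, 0.83]]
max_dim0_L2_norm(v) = 0.67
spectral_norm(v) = 0.86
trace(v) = 1.64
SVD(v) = [[-0.73, 0.35, -0.59], [-0.69, -0.44, 0.58], [-0.06, 0.83, 0.56]] @ diag([0.8608455088233006, 0.6795808226165836, 0.09957366856011535]) @ [[-0.73, -0.69, -0.06],[0.35, -0.44, 0.83],[-0.59, 0.58, 0.56]]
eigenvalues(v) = [0.1, 0.86, 0.68]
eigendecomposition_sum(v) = [[0.04, -0.03, -0.03], [-0.03, 0.03, 0.03], [-0.03, 0.03, 0.03]] + [[0.45,0.43,0.04], [0.43,0.41,0.04], [0.04,0.04,0.0]] + [[0.08, -0.1, 0.2],[-0.1, 0.13, -0.25],[0.20, -0.25, 0.47]]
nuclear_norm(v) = 1.64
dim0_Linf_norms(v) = [0.57, 0.57, 0.5]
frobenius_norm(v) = 1.10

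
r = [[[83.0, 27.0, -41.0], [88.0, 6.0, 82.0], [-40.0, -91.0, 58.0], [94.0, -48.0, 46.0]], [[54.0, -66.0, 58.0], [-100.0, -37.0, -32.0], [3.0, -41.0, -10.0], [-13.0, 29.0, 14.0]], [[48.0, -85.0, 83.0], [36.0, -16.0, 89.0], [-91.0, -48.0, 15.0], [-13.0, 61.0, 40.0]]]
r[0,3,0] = 94.0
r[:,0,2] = [-41.0, 58.0, 83.0]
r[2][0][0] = 48.0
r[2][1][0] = 36.0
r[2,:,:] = [[48.0, -85.0, 83.0], [36.0, -16.0, 89.0], [-91.0, -48.0, 15.0], [-13.0, 61.0, 40.0]]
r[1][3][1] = 29.0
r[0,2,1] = -91.0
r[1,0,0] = 54.0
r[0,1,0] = 88.0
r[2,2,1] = -48.0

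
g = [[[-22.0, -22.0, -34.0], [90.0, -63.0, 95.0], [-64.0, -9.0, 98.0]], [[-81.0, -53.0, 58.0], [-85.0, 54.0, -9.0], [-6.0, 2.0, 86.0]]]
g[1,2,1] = 2.0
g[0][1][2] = 95.0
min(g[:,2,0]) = -64.0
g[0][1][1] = -63.0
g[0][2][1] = -9.0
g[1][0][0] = -81.0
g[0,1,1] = -63.0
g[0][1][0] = 90.0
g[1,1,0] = -85.0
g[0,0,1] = -22.0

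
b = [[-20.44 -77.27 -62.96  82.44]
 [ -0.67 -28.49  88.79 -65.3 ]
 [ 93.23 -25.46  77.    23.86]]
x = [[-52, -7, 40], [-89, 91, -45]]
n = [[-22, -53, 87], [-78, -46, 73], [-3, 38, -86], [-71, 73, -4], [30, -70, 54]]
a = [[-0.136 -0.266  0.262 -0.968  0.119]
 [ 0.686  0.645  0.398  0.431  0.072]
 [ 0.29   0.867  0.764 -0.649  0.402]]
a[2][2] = 0.764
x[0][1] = -7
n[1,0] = -78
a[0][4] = 0.119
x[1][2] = -45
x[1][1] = 91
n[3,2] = -4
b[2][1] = -25.46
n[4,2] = 54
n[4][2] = 54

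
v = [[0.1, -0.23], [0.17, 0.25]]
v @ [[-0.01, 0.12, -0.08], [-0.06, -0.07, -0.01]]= [[0.01,0.03,-0.01], [-0.02,0.0,-0.02]]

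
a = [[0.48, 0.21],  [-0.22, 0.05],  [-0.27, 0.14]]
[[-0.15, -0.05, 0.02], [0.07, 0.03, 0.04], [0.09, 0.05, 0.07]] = a @ [[-0.32, -0.14, -0.09], [0.02, 0.07, 0.31]]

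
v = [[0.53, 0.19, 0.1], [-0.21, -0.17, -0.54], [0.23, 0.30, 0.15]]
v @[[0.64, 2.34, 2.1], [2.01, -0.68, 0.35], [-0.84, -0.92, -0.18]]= [[0.64,  1.02,  1.16],[-0.02,  0.12,  -0.4],[0.62,  0.2,  0.56]]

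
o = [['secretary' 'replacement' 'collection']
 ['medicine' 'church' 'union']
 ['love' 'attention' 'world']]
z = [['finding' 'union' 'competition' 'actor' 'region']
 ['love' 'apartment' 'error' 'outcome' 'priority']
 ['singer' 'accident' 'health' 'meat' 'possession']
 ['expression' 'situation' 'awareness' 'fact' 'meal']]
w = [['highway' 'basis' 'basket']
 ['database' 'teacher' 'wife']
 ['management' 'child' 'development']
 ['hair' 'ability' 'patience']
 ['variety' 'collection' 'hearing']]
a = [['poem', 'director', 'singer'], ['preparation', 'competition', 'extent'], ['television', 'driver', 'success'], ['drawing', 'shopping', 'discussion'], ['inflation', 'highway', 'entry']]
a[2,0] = 'television'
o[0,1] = 'replacement'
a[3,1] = 'shopping'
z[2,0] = 'singer'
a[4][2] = 'entry'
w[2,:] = ['management', 'child', 'development']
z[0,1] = 'union'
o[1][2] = 'union'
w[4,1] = 'collection'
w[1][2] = 'wife'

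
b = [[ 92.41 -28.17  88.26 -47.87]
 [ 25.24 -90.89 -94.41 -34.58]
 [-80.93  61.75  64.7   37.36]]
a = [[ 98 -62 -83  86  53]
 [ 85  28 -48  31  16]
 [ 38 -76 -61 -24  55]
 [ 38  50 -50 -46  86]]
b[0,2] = 88.26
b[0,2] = 88.26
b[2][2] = 64.7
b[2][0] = -80.93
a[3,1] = 50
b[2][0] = -80.93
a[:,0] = [98, 85, 38, 38]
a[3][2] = -50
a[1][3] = 31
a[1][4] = 16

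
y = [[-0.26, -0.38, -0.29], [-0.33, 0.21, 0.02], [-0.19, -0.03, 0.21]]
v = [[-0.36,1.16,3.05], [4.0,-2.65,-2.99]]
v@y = [[-0.87,0.29,0.77], [0.4,-1.99,-1.84]]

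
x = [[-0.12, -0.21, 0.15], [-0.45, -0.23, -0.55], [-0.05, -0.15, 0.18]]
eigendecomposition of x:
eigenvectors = [[0.37, 0.71, 0.46], [0.90, -0.63, -0.76], [0.21, -0.32, 0.46]]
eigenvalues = [-0.54, -0.0, 0.38]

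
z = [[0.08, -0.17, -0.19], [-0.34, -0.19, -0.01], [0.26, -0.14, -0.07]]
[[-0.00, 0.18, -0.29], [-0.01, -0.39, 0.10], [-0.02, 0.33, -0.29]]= z @[[-0.04, 1.13, -0.62], [0.12, 0.04, 0.56], [-0.12, -0.53, 0.78]]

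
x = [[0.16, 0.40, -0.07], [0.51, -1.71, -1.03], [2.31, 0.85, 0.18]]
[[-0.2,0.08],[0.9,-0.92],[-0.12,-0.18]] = x@[[0.14, -0.22],[-0.54, 0.33],[0.09, 0.24]]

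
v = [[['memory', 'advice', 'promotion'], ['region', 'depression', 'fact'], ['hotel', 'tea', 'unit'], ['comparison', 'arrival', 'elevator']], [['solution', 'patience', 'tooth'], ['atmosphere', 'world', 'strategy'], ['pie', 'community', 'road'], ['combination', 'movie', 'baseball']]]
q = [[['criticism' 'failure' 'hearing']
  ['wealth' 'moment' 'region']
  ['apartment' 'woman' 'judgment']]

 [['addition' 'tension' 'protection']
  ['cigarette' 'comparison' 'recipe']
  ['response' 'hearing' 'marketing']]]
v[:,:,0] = [['memory', 'region', 'hotel', 'comparison'], ['solution', 'atmosphere', 'pie', 'combination']]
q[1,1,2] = 'recipe'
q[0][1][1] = 'moment'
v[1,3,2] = 'baseball'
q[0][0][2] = 'hearing'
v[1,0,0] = 'solution'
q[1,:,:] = [['addition', 'tension', 'protection'], ['cigarette', 'comparison', 'recipe'], ['response', 'hearing', 'marketing']]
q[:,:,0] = [['criticism', 'wealth', 'apartment'], ['addition', 'cigarette', 'response']]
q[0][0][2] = 'hearing'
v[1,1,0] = 'atmosphere'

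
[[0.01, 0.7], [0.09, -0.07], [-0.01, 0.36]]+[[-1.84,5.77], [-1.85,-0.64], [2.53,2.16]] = [[-1.83, 6.47], [-1.76, -0.71], [2.52, 2.52]]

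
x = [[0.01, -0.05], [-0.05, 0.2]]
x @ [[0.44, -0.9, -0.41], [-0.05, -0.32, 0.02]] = [[0.01,0.01,-0.01], [-0.03,-0.02,0.02]]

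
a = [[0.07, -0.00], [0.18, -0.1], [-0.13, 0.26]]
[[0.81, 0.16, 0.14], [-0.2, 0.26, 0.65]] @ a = [[0.07,0.02],[-0.05,0.14]]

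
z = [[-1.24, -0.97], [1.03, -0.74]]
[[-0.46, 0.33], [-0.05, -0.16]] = z@[[0.15, -0.21], [0.28, -0.07]]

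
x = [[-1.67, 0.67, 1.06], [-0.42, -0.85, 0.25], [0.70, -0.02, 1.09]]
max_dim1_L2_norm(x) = 2.09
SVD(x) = [[-0.99, 0.01, -0.11], [-0.11, -0.00, 0.99], [0.01, 1.0, 0.0]] @ diag([2.099378805545702, 1.2954646413006878, 0.9569116960123223]) @ [[0.82, -0.27, -0.51], [0.53, -0.01, 0.85], [-0.24, -0.96, 0.13]]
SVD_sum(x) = [[-1.70, 0.56, 1.06],[-0.20, 0.07, 0.12],[0.02, -0.01, -0.01]] + [[0.01, -0.00, 0.01], [-0.00, 0.0, -0.0], [0.68, -0.01, 1.10]] + [[0.03,0.11,-0.01], [-0.22,-0.92,0.13], [-0.0,-0.0,0.00]]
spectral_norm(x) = 2.10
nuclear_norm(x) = 4.35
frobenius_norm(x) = 2.65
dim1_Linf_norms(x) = [1.67, 0.85, 1.09]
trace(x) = -1.43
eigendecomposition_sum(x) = [[(0.1+0j),(0.03+0j),0.45+0.00j], [0.01+0.00j,0j,(0.06+0j)], [(0.28+0j),(0.07+0j),(1.24+0j)]] + [[(-0.89-2.52j),  0.32+3.26j,  (0.31+0.77j)], [-0.22-2.36j,  -0.43+2.87j,  0.10+0.72j], [(0.21+0.7j),  -0.05-0.90j,  -0.07-0.21j]] + [[-0.89+2.52j, 0.32-3.26j, 0.31-0.77j], [-0.22+2.36j, (-0.43-2.87j), (0.1-0.72j)], [(0.21-0.7j), -0.05+0.90j, -0.07+0.21j]]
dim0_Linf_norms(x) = [1.67, 0.85, 1.09]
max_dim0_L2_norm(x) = 1.86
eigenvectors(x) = [[-0.34+0.00j,(0.73+0j),0.73-0.00j], [-0.04+0.00j,(0.63+0.16j),(0.63-0.16j)], [-0.94+0.00j,-0.20-0.01j,(-0.2+0.01j)]]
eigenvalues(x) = [(1.34+0j), (-1.39+0.13j), (-1.39-0.13j)]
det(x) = 2.60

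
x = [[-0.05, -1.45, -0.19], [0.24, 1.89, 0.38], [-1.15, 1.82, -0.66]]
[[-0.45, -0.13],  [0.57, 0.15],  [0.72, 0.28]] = x @ [[-0.11, -0.03], [0.32, 0.10], [-0.02, -0.09]]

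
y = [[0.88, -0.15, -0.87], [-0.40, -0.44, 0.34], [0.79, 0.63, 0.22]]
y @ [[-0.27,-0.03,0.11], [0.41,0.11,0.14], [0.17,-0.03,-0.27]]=[[-0.45, -0.02, 0.31],[-0.01, -0.05, -0.2],[0.08, 0.04, 0.12]]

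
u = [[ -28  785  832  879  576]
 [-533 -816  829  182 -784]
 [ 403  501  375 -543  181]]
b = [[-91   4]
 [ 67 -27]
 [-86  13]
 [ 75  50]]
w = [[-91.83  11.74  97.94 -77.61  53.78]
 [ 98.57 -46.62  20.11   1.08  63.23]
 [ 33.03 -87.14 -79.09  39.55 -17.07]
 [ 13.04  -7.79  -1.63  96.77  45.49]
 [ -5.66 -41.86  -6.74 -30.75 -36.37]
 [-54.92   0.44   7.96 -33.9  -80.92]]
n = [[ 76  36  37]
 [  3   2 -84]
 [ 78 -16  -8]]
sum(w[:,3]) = -4.8600000000000065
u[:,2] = [832, 829, 375]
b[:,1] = [4, -27, 13, 50]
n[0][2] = 37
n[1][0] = 3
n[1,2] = -84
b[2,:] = [-86, 13]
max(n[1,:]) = 3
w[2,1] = -87.14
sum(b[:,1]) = 40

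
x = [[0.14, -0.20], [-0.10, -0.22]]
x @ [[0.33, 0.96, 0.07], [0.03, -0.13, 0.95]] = [[0.04,  0.16,  -0.18], [-0.04,  -0.07,  -0.22]]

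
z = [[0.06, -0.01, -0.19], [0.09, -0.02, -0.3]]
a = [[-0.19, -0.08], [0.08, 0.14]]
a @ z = [[-0.02,0.00,0.06], [0.02,-0.00,-0.06]]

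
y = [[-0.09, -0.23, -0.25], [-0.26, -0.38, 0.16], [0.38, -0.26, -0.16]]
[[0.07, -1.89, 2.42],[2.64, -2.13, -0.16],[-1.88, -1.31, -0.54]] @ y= [[1.4, 0.07, -0.71], [0.26, 0.24, -0.98], [0.30, 1.07, 0.35]]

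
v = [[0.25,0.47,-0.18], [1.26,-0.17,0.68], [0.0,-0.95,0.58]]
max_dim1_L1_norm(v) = 2.11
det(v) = 0.01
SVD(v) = [[0.08, 0.49, 0.87],[-0.88, 0.45, -0.17],[-0.47, -0.75, 0.46]] @ diag([1.5385003431465154, 1.125429101982868, 0.005102014120914641]) @ [[-0.71, 0.41, -0.58],[0.61, 0.77, -0.20],[0.36, -0.49, -0.79]]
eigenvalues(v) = [(0.59+0j), (0.04+0.12j), (0.04-0.12j)]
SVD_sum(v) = [[-0.09, 0.05, -0.07], [0.96, -0.56, 0.78], [0.51, -0.30, 0.42]] + [[0.33, 0.42, -0.11], [0.30, 0.39, -0.10], [-0.51, -0.65, 0.16]] + [[0.00, -0.00, -0.0], [-0.00, 0.00, 0.0], [0.00, -0.00, -0.00]]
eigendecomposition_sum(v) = [[1.21+0.00j,0.32+0.00j,0.34+0.00j],[(0.02+0j),0.00+0.00j,0j],[(-2.22+0j),(-0.59+0j),-0.62+0.00j]] + [[(-0.48+0.08j), (0.07-0.06j), (-0.26+0.04j)], [0.62-0.19j, -0.09+0.09j, 0.34-0.11j], [(1.11-0.1j), -0.18+0.12j, 0.60-0.05j]] + [[(-0.48-0.08j), 0.07+0.06j, -0.26-0.04j], [0.62+0.19j, (-0.09-0.09j), 0.34+0.11j], [(1.11+0.1j), -0.18-0.12j, 0.60+0.05j]]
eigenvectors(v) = [[(-0.48+0j), (0.35-0.03j), 0.35+0.03j], [(-0.01+0j), -0.46+0.10j, (-0.46-0.1j)], [(0.88+0j), -0.81+0.00j, -0.81-0.00j]]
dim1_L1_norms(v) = [0.9, 2.11, 1.53]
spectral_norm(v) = 1.54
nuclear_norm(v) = 2.67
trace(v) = 0.66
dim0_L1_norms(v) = [1.51, 1.59, 1.44]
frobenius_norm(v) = 1.91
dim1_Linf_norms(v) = [0.47, 1.26, 0.95]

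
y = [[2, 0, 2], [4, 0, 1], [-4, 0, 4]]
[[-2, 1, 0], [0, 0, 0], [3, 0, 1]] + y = [[0, 1, 2], [4, 0, 1], [-1, 0, 5]]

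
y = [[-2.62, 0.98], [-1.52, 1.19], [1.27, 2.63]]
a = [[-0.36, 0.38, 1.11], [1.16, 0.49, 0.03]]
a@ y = [[1.78, 3.02],[-3.75, 1.80]]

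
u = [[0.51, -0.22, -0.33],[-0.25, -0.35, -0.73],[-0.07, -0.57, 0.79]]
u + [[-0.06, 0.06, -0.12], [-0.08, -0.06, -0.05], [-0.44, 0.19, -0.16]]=[[0.45, -0.16, -0.45],[-0.33, -0.41, -0.78],[-0.51, -0.38, 0.63]]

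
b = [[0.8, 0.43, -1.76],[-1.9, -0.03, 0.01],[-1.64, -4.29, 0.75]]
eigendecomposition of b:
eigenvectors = [[-0.43+0.00j, -0.38+0.46j, (-0.38-0.46j)], [(-0.38+0j), -0.02-0.45j, -0.02+0.45j], [-0.82+0.00j, (0.67+0j), 0.67-0.00j]]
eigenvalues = [(-2.14+0j), (1.83+1.74j), (1.83-1.74j)]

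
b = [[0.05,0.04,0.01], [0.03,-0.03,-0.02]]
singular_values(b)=[0.06, 0.05]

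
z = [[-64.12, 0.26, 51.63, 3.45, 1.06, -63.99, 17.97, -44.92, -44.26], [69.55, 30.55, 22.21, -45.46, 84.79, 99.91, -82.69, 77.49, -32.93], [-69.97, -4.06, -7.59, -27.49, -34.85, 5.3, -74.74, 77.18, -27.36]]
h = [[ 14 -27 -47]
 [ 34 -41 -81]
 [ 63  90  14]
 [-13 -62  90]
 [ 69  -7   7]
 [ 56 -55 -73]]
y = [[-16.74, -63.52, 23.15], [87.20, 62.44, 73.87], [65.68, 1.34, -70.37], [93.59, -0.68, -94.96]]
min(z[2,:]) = -74.74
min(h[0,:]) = -47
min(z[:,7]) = -44.92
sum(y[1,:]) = 223.51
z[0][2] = 51.63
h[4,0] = 69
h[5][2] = -73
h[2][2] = 14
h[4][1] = -7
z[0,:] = [-64.12, 0.26, 51.63, 3.45, 1.06, -63.99, 17.97, -44.92, -44.26]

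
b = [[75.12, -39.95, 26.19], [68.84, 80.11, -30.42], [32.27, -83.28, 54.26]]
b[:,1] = [-39.95, 80.11, -83.28]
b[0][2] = 26.19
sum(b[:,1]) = -43.120000000000005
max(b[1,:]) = 80.11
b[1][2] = -30.42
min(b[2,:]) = -83.28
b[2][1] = -83.28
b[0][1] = -39.95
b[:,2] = [26.19, -30.42, 54.26]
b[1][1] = 80.11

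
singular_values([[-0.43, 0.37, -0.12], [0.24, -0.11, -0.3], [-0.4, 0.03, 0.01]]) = [0.72, 0.33, 0.19]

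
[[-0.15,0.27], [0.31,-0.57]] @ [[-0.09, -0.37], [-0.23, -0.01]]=[[-0.05, 0.05], [0.1, -0.11]]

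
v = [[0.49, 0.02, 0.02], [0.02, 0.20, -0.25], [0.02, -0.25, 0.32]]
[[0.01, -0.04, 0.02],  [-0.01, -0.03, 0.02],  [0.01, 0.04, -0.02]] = v @ [[0.02, -0.08, 0.04], [-0.04, -0.12, 0.06], [-0.01, 0.03, -0.01]]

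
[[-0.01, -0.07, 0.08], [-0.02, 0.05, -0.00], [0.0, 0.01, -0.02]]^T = [[-0.01,  -0.02,  0.0], [-0.07,  0.05,  0.01], [0.08,  -0.0,  -0.02]]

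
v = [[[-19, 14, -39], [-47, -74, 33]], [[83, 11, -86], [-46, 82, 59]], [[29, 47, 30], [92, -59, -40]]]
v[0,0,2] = -39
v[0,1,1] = -74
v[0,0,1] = 14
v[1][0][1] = 11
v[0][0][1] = 14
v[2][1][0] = 92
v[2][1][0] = 92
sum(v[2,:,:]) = 99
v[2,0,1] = 47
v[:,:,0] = [[-19, -47], [83, -46], [29, 92]]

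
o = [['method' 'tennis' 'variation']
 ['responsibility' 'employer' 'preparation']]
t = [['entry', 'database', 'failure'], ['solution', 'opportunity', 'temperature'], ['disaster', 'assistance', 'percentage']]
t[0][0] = 'entry'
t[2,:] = ['disaster', 'assistance', 'percentage']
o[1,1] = 'employer'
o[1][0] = 'responsibility'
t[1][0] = 'solution'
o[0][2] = 'variation'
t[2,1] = 'assistance'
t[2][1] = 'assistance'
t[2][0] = 'disaster'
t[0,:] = ['entry', 'database', 'failure']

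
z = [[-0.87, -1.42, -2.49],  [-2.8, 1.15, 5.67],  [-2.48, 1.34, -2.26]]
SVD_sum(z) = [[0.64, -0.46, -2.26], [-1.69, 1.21, 5.97], [0.32, -0.23, -1.15]] + [[-1.03,0.34,-0.36],  [-0.97,0.32,-0.34],  [-3.01,1.0,-1.06]] + [[-0.48, -1.30, 0.13],  [-0.14, -0.38, 0.04],  [0.21, 0.57, -0.06]]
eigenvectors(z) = [[-0.38, 0.47, 0.27], [0.87, 0.84, -0.62], [0.32, -0.25, 0.73]]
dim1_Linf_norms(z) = [2.49, 5.67, 2.48]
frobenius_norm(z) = 7.96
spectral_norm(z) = 6.87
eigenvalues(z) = [4.43, -2.09, -4.32]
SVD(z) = [[0.35,0.31,-0.88],[-0.92,0.29,-0.26],[0.18,0.91,0.39]] @ diag([6.868575271097962, 3.697626577550764, 1.577539678820082]) @ [[0.27, -0.19, -0.94], [-0.9, 0.3, -0.32], [0.34, 0.93, -0.09]]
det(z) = 40.07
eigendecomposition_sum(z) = [[1.12, -1.0, -1.26], [-2.55, 2.27, 2.87], [-0.92, 0.82, 1.04]] + [[-1.17,-0.51,0.00], [-2.09,-0.92,0.01], [0.62,0.27,-0.00]] + [[-0.81, 0.09, -1.23],[1.84, -0.21, 2.79],[-2.17, 0.24, -3.3]]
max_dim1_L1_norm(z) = 9.62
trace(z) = -1.98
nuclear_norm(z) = 12.14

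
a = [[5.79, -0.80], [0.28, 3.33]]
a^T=[[5.79,0.28], [-0.8,3.33]]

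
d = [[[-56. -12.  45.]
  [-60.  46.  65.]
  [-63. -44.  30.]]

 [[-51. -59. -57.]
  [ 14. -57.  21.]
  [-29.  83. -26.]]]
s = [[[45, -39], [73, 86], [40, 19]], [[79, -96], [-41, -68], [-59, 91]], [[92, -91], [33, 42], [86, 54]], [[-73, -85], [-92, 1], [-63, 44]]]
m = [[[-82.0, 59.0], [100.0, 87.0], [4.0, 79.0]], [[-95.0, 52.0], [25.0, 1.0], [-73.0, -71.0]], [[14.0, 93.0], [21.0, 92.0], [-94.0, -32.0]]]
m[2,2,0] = -94.0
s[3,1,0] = -92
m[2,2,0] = -94.0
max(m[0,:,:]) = 100.0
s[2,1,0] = 33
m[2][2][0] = -94.0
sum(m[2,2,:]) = -126.0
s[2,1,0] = 33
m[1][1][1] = 1.0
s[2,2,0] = 86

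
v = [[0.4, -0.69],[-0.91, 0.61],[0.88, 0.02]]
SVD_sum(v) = [[0.60, -0.35], [-0.94, 0.55], [0.65, -0.38]] + [[-0.20,-0.34],[0.03,0.06],[0.23,0.40]]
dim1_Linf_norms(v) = [0.69, 0.91, 0.88]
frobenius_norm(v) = 1.62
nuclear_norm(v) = 2.11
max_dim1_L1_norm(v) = 1.52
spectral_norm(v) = 1.50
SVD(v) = [[-0.46, -0.64],  [0.73, 0.11],  [-0.5, 0.76]] @ diag([1.496195756443155, 0.6103263540119307]) @ [[-0.86,0.51], [0.51,0.86]]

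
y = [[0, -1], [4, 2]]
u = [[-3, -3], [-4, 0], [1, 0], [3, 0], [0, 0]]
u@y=[[-12, -3], [0, 4], [0, -1], [0, -3], [0, 0]]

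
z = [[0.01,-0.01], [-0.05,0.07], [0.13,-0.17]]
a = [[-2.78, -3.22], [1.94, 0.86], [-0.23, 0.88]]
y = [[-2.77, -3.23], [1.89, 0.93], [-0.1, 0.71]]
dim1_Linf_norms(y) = [3.23, 1.89, 0.71]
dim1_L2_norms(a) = [4.25, 2.12, 0.91]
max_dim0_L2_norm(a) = 3.45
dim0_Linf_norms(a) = [2.78, 3.22]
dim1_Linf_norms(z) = [0.01, 0.07, 0.17]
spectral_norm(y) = 4.71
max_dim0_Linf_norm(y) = 3.23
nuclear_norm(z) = 0.23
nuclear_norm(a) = 5.84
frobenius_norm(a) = 4.84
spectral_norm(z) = 0.23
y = a + z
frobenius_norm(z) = 0.23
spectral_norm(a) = 4.70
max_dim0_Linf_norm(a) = 3.22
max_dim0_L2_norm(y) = 3.44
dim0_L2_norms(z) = [0.14, 0.18]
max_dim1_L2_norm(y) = 4.26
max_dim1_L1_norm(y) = 6.0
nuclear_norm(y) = 5.65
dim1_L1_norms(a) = [6.0, 2.8, 1.11]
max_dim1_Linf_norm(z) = 0.17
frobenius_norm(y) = 4.80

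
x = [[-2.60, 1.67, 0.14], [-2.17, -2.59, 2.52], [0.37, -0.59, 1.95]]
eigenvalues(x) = [(-2.49+2.04j), (-2.49-2.04j), (1.75+0j)]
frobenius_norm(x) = 5.62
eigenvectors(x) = [[(0.04-0.63j), 0.04+0.63j, (0.19+0j)], [0.77+0.00j, (0.77-0j), 0.42+0.00j], [0.06+0.08j, (0.06-0.08j), 0.89+0.00j]]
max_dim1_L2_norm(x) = 4.22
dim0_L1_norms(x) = [5.14, 4.85, 4.61]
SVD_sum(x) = [[-0.21, -0.24, 0.3], [-2.04, -2.31, 2.84], [-0.71, -0.81, 0.99]] + [[-2.49, 1.7, -0.40], [0.01, -0.00, 0.00], [0.73, -0.5, 0.12]] + [[0.10, 0.21, 0.25], [-0.13, -0.27, -0.32], [0.35, 0.72, 0.84]]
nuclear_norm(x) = 8.92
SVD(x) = [[-0.1, 0.96, 0.26], [-0.94, -0.00, -0.34], [-0.33, -0.28, 0.90]] @ diag([4.462517546642972, 3.1708847574855508, 1.2864007931626125]) @ [[0.49, 0.55, -0.68], [-0.82, 0.56, -0.13], [0.31, 0.62, 0.72]]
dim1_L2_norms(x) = [3.09, 4.22, 2.07]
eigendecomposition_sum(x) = [[-1.32+0.86j, 0.85+1.09j, -0.12-0.70j], [(-1.14-1.55j), (-1.26+1.11j), (0.84-0.2j)], [(0.07-0.24j), -0.22-0.04j, 0.09+0.07j]] + [[(-1.32-0.86j), 0.85-1.09j, (-0.12+0.7j)],[(-1.14+1.55j), (-1.26-1.11j), (0.84+0.2j)],[0.07+0.24j, -0.22+0.04j, 0.09-0.07j]] + [[(0.05-0j), (-0.03+0j), (0.38-0j)], [(0.11-0j), (-0.07+0j), 0.84-0.00j], [0.23-0.00j, (-0.15+0j), 1.77-0.00j]]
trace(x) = -3.24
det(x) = 18.20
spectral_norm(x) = 4.46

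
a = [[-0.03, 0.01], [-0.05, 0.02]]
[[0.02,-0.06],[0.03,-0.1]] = a@[[-1.03, 1.79],  [-1.15, -0.76]]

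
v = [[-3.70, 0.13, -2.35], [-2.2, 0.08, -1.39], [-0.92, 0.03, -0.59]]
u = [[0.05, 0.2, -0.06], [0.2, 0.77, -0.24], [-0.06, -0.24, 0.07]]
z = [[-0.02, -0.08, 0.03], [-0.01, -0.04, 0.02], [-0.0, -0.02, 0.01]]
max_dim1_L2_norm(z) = 0.09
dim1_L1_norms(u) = [0.31, 1.21, 0.37]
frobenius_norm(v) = 5.22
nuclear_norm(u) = 0.90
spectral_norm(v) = 5.22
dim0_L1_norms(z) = [0.03, 0.14, 0.06]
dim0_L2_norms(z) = [0.02, 0.09, 0.04]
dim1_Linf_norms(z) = [0.08, 0.04, 0.02]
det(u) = 0.00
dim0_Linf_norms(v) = [3.7, 0.13, 2.35]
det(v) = -0.00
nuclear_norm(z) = 0.11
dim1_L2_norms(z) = [0.09, 0.05, 0.02]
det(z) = -0.00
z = v @ u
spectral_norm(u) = 0.90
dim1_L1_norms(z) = [0.13, 0.07, 0.03]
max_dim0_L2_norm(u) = 0.83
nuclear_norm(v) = 5.22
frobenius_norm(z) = 0.10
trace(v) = -4.21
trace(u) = 0.89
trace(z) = -0.05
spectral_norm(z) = 0.10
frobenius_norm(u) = 0.90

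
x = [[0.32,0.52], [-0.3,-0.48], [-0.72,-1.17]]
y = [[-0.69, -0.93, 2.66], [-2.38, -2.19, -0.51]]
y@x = [[-1.86, -3.02], [0.26, 0.41]]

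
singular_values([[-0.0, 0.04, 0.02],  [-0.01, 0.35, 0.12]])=[0.37, 0.01]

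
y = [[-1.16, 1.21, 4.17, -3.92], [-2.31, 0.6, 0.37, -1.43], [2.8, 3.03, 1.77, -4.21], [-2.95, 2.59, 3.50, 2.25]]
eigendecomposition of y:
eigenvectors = [[(0.73+0j), (0.63+0j), 0.49-0.03j, (0.49+0.03j)],[(0.48+0j), (-0.31+0j), (-0.01+0.38j), -0.01-0.38j],[(-0.35+0j), 0.70+0.00j, (0.67+0j), 0.67-0.00j],[(0.33+0j), (-0.14+0j), (0.29-0.28j), 0.29+0.28j]]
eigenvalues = [(-4.17+0j), (3.76+0j), (1.93+3.38j), (1.93-3.38j)]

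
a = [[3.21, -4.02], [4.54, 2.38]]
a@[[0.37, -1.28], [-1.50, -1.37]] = [[7.22,1.40], [-1.89,-9.07]]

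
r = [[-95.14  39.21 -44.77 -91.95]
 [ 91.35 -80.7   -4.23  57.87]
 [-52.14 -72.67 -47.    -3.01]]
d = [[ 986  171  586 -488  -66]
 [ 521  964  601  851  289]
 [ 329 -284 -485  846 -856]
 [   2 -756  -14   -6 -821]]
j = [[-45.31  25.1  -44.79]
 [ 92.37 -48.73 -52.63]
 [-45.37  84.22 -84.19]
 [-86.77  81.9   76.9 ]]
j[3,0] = -86.77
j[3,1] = 81.9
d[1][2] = 601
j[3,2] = 76.9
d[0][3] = -488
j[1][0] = 92.37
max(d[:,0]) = 986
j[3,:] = [-86.77, 81.9, 76.9]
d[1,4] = 289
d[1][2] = 601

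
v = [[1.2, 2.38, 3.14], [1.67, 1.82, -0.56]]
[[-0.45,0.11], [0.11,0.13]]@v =[[-0.36, -0.87, -1.47], [0.35, 0.50, 0.27]]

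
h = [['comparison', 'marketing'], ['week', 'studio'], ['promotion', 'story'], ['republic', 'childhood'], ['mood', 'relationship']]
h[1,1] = 'studio'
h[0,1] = 'marketing'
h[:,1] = ['marketing', 'studio', 'story', 'childhood', 'relationship']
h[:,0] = ['comparison', 'week', 'promotion', 'republic', 'mood']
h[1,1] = 'studio'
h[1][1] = 'studio'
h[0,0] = 'comparison'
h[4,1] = 'relationship'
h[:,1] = ['marketing', 'studio', 'story', 'childhood', 'relationship']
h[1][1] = 'studio'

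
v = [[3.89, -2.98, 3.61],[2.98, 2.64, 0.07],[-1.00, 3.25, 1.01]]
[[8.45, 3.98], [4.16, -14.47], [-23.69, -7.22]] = v@[[4.95,-2.11], [-3.85,-3.12], [-6.17,0.8]]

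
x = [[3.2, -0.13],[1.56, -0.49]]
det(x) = -1.37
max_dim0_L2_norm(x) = 3.56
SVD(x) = [[-0.89,-0.45], [-0.45,0.89]] @ diag([3.5755866653670623, 0.38181146977173086]) @ [[-1.0, 0.09], [-0.09, -1.00]]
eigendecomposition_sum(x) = [[3.19, -0.11], [1.37, -0.05]] + [[0.01, -0.02], [0.19, -0.44]]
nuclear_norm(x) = 3.96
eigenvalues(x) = [3.14, -0.43]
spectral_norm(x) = 3.58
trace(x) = 2.71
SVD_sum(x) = [[3.18,  -0.30], [1.59,  -0.15]] + [[0.02, 0.17],[-0.03, -0.34]]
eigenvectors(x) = [[0.92, 0.04], [0.39, 1.00]]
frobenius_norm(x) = 3.60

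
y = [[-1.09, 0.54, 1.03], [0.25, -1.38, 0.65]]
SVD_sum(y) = [[-0.78, 1.00, 0.31], [0.63, -0.81, -0.25]] + [[-0.31, -0.46, 0.72], [-0.38, -0.57, 0.90]]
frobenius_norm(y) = 2.22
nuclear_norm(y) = 3.13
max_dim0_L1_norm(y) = 1.92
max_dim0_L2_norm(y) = 1.48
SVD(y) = [[-0.78, 0.63], [0.63, 0.78]] @ diag([1.6796763090812756, 1.4521320520913734]) @ [[0.6, -0.77, -0.23], [-0.34, -0.51, 0.79]]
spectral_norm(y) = 1.68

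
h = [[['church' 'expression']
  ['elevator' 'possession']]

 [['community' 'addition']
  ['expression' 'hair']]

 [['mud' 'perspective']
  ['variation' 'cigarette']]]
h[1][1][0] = 'expression'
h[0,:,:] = [['church', 'expression'], ['elevator', 'possession']]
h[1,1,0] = 'expression'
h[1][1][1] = 'hair'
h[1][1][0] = 'expression'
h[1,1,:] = ['expression', 'hair']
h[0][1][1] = 'possession'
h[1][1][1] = 'hair'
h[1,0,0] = 'community'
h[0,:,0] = ['church', 'elevator']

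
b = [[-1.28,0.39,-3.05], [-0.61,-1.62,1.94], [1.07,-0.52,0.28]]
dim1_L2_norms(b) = [3.33, 2.6, 1.22]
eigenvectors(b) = [[0.69+0.00j,(0.69-0j),0.24+0.00j],[(-0.51+0.17j),-0.51-0.17j,0.96+0.00j],[(-0.23-0.42j),-0.23+0.42j,(0.14+0j)]]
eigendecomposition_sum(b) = [[(-0.51+0.73j),0.34-0.11j,(-1.47-0.51j)], [(0.2-0.66j),-0.22+0.16j,1.20+0.02j], [0.61+0.07j,(-0.18-0.17j),(0.17+1.06j)]] + [[(-0.51-0.73j),  (0.34+0.11j),  -1.47+0.51j], [(0.2+0.66j),  -0.22-0.16j,  1.20-0.02j], [0.61-0.07j,  -0.18+0.17j,  0.17-1.06j]] + [[(-0.25+0j), (-0.29-0j), (-0.12+0j)], [-1.02+0.00j, (-1.17-0j), -0.47+0.00j], [(-0.15+0j), (-0.17-0j), (-0.07+0j)]]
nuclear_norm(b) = 6.57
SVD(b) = [[-0.82, -0.47, 0.33], [0.55, -0.81, 0.21], [0.17, 0.35, 0.92]] @ diag([3.937591643537997, 1.749575685902748, 0.883830848091239]) @ [[0.23, -0.33, 0.92],[0.84, 0.54, -0.01],[0.49, -0.78, -0.40]]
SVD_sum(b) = [[-0.73, 1.06, -2.94], [0.49, -0.72, 1.99], [0.15, -0.22, 0.61]] + [[-0.7, -0.44, 0.01], [-1.19, -0.76, 0.02], [0.52, 0.33, -0.01]] + [[0.14, -0.23, -0.12],[0.09, -0.14, -0.07],[0.4, -0.63, -0.33]]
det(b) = -6.09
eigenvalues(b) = [(-0.57+1.94j), (-0.57-1.94j), (-1.49+0j)]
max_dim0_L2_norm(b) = 3.63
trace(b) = -2.62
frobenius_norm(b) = 4.40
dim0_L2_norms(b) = [1.78, 1.75, 3.63]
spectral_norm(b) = 3.94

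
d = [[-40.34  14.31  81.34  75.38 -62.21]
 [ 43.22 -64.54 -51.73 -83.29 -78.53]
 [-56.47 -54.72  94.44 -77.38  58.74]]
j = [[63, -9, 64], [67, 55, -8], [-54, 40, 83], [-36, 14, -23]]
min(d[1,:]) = -83.29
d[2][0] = -56.47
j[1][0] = 67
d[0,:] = [-40.34, 14.31, 81.34, 75.38, -62.21]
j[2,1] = 40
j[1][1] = 55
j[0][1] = -9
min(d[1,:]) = -83.29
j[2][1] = 40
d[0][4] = -62.21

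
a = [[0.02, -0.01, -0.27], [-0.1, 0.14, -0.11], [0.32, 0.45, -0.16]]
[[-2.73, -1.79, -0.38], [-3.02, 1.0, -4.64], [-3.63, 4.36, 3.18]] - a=[[-2.75, -1.78, -0.11],[-2.92, 0.86, -4.53],[-3.95, 3.91, 3.34]]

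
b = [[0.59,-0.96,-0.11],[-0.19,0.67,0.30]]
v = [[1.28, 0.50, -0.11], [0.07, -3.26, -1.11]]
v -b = [[0.69, 1.46, 0.0], [0.26, -3.93, -1.41]]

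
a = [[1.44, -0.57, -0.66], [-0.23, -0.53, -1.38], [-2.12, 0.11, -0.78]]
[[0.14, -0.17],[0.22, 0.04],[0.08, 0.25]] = a @ [[0.04, -0.14], [0.08, -0.11], [-0.2, 0.04]]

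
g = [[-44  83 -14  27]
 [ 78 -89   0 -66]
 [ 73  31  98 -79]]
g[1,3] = -66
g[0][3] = 27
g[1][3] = -66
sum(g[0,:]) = 52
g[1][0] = 78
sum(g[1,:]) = -77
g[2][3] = -79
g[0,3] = 27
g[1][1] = -89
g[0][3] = 27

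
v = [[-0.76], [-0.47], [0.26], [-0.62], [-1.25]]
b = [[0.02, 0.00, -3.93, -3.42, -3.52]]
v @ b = [[-0.02, 0.0, 2.99, 2.60, 2.68], [-0.01, 0.0, 1.85, 1.61, 1.65], [0.01, 0.00, -1.02, -0.89, -0.92], [-0.01, 0.00, 2.44, 2.12, 2.18], [-0.02, 0.0, 4.91, 4.28, 4.4]]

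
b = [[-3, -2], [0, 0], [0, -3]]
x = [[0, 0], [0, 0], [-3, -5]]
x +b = [[-3, -2], [0, 0], [-3, -8]]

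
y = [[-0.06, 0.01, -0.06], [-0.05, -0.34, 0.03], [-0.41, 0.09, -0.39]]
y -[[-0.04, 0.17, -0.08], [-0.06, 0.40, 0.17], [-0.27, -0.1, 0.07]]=[[-0.02, -0.16, 0.02],[0.01, -0.74, -0.14],[-0.14, 0.19, -0.46]]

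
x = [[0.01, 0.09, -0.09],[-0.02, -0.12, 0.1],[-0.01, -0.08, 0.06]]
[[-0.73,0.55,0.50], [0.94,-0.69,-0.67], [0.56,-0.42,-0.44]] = x@[[-9.44,5.16,1.39], [-2.24,2.03,5.02], [4.78,-3.48,-0.43]]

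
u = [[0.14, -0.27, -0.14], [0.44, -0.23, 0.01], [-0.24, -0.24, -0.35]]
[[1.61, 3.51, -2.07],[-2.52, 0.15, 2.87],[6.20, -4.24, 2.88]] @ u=[[2.27,-0.75,0.53],[-0.98,-0.04,-0.65],[-1.69,-1.39,-1.92]]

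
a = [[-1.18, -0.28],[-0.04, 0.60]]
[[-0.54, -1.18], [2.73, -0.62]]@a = [[0.68, -0.56], [-3.20, -1.14]]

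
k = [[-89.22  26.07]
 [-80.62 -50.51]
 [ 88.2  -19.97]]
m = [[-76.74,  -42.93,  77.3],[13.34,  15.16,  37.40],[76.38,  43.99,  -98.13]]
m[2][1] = 43.99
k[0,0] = -89.22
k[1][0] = -80.62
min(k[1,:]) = -80.62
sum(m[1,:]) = 65.9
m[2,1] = 43.99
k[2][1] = -19.97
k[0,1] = 26.07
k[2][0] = 88.2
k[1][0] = -80.62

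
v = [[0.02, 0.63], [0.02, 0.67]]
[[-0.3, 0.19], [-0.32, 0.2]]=v @[[0.66, -0.41], [-0.49, 0.31]]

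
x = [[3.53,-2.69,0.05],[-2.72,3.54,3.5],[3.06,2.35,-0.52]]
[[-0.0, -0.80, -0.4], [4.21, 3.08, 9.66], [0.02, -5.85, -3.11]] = x@[[0.09, -0.98, -0.35], [0.14, -0.97, -0.26], [1.13, 1.1, 2.75]]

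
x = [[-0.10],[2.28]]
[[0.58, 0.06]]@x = [[0.08]]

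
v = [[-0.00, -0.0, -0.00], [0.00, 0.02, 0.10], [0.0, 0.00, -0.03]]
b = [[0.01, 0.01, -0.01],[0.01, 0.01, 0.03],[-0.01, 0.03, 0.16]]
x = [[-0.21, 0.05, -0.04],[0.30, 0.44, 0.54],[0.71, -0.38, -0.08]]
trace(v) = -0.01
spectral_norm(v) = 0.11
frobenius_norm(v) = 0.11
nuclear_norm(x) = 1.60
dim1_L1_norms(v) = [0.0, 0.12, 0.03]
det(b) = -0.00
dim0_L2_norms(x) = [0.8, 0.58, 0.55]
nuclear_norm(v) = 0.11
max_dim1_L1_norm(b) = 0.2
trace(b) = 0.18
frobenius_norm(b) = 0.17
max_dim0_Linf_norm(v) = 0.1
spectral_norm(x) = 0.84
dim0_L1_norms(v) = [0.0, 0.02, 0.13]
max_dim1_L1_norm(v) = 0.12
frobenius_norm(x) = 1.13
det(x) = 0.00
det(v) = 0.00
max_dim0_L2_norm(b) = 0.16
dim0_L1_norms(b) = [0.03, 0.05, 0.2]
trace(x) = 0.15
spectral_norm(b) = 0.17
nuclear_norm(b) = 0.19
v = x @ b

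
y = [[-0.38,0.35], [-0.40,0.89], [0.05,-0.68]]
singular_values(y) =[1.26, 0.31]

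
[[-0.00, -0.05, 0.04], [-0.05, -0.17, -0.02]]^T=[[-0.0,  -0.05], [-0.05,  -0.17], [0.04,  -0.02]]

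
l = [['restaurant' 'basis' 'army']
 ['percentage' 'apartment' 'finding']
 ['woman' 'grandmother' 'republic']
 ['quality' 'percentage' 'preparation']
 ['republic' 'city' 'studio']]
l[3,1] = 'percentage'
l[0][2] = 'army'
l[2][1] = 'grandmother'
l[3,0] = 'quality'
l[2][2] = 'republic'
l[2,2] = 'republic'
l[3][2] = 'preparation'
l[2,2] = 'republic'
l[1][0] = 'percentage'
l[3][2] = 'preparation'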